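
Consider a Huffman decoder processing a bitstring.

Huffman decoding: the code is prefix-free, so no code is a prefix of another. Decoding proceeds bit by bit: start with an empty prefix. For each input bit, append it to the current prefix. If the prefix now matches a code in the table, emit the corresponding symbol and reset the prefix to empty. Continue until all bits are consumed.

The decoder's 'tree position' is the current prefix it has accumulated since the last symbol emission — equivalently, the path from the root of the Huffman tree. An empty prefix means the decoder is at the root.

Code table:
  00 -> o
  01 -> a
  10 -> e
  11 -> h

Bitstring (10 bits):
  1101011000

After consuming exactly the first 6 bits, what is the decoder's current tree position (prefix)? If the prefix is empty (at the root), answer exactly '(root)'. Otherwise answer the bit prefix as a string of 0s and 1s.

Bit 0: prefix='1' (no match yet)
Bit 1: prefix='11' -> emit 'h', reset
Bit 2: prefix='0' (no match yet)
Bit 3: prefix='01' -> emit 'a', reset
Bit 4: prefix='0' (no match yet)
Bit 5: prefix='01' -> emit 'a', reset

Answer: (root)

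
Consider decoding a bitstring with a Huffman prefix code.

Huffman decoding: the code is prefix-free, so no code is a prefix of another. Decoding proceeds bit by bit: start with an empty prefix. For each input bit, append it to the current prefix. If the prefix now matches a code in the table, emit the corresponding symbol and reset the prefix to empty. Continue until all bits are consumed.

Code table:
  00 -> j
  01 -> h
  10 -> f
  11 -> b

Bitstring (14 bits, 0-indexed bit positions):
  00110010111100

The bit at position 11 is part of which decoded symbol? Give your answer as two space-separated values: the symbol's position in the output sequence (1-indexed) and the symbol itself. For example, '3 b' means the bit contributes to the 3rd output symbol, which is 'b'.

Answer: 6 b

Derivation:
Bit 0: prefix='0' (no match yet)
Bit 1: prefix='00' -> emit 'j', reset
Bit 2: prefix='1' (no match yet)
Bit 3: prefix='11' -> emit 'b', reset
Bit 4: prefix='0' (no match yet)
Bit 5: prefix='00' -> emit 'j', reset
Bit 6: prefix='1' (no match yet)
Bit 7: prefix='10' -> emit 'f', reset
Bit 8: prefix='1' (no match yet)
Bit 9: prefix='11' -> emit 'b', reset
Bit 10: prefix='1' (no match yet)
Bit 11: prefix='11' -> emit 'b', reset
Bit 12: prefix='0' (no match yet)
Bit 13: prefix='00' -> emit 'j', reset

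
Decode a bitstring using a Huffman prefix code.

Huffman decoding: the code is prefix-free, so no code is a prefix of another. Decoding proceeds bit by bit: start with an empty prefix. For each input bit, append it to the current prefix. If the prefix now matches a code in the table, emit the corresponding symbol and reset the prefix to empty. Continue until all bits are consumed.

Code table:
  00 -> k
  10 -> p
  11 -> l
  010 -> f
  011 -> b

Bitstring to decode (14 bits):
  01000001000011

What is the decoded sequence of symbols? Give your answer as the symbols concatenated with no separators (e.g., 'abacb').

Bit 0: prefix='0' (no match yet)
Bit 1: prefix='01' (no match yet)
Bit 2: prefix='010' -> emit 'f', reset
Bit 3: prefix='0' (no match yet)
Bit 4: prefix='00' -> emit 'k', reset
Bit 5: prefix='0' (no match yet)
Bit 6: prefix='00' -> emit 'k', reset
Bit 7: prefix='1' (no match yet)
Bit 8: prefix='10' -> emit 'p', reset
Bit 9: prefix='0' (no match yet)
Bit 10: prefix='00' -> emit 'k', reset
Bit 11: prefix='0' (no match yet)
Bit 12: prefix='01' (no match yet)
Bit 13: prefix='011' -> emit 'b', reset

Answer: fkkpkb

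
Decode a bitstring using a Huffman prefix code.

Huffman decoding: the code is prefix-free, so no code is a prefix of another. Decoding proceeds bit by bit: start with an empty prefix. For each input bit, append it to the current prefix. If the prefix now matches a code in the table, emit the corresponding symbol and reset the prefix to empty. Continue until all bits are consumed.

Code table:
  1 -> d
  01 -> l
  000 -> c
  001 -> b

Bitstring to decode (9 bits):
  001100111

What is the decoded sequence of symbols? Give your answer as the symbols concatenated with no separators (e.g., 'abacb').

Answer: bdbdd

Derivation:
Bit 0: prefix='0' (no match yet)
Bit 1: prefix='00' (no match yet)
Bit 2: prefix='001' -> emit 'b', reset
Bit 3: prefix='1' -> emit 'd', reset
Bit 4: prefix='0' (no match yet)
Bit 5: prefix='00' (no match yet)
Bit 6: prefix='001' -> emit 'b', reset
Bit 7: prefix='1' -> emit 'd', reset
Bit 8: prefix='1' -> emit 'd', reset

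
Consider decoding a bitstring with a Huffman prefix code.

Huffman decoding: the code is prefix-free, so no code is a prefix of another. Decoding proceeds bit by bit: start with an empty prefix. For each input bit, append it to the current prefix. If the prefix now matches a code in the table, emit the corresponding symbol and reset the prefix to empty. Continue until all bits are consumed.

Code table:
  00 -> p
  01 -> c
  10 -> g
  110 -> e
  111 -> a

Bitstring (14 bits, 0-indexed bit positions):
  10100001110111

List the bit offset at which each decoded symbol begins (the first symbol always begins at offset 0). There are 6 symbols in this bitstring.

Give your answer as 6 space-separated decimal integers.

Answer: 0 2 4 6 8 11

Derivation:
Bit 0: prefix='1' (no match yet)
Bit 1: prefix='10' -> emit 'g', reset
Bit 2: prefix='1' (no match yet)
Bit 3: prefix='10' -> emit 'g', reset
Bit 4: prefix='0' (no match yet)
Bit 5: prefix='00' -> emit 'p', reset
Bit 6: prefix='0' (no match yet)
Bit 7: prefix='01' -> emit 'c', reset
Bit 8: prefix='1' (no match yet)
Bit 9: prefix='11' (no match yet)
Bit 10: prefix='110' -> emit 'e', reset
Bit 11: prefix='1' (no match yet)
Bit 12: prefix='11' (no match yet)
Bit 13: prefix='111' -> emit 'a', reset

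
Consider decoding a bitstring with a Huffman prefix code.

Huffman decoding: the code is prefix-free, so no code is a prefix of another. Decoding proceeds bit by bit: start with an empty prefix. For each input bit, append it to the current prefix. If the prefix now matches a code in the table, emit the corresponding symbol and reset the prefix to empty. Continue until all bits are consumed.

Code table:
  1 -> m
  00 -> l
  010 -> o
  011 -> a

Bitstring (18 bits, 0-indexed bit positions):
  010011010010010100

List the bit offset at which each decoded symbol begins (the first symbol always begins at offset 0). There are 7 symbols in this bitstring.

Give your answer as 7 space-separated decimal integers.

Bit 0: prefix='0' (no match yet)
Bit 1: prefix='01' (no match yet)
Bit 2: prefix='010' -> emit 'o', reset
Bit 3: prefix='0' (no match yet)
Bit 4: prefix='01' (no match yet)
Bit 5: prefix='011' -> emit 'a', reset
Bit 6: prefix='0' (no match yet)
Bit 7: prefix='01' (no match yet)
Bit 8: prefix='010' -> emit 'o', reset
Bit 9: prefix='0' (no match yet)
Bit 10: prefix='01' (no match yet)
Bit 11: prefix='010' -> emit 'o', reset
Bit 12: prefix='0' (no match yet)
Bit 13: prefix='01' (no match yet)
Bit 14: prefix='010' -> emit 'o', reset
Bit 15: prefix='1' -> emit 'm', reset
Bit 16: prefix='0' (no match yet)
Bit 17: prefix='00' -> emit 'l', reset

Answer: 0 3 6 9 12 15 16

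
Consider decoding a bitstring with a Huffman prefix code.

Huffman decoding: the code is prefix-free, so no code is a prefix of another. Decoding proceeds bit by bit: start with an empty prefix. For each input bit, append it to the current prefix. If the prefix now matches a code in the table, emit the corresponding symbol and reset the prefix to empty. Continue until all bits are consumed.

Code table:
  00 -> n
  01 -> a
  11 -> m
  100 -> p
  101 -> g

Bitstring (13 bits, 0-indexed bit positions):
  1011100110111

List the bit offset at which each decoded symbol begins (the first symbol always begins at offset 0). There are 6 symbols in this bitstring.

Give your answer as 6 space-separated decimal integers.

Bit 0: prefix='1' (no match yet)
Bit 1: prefix='10' (no match yet)
Bit 2: prefix='101' -> emit 'g', reset
Bit 3: prefix='1' (no match yet)
Bit 4: prefix='11' -> emit 'm', reset
Bit 5: prefix='0' (no match yet)
Bit 6: prefix='00' -> emit 'n', reset
Bit 7: prefix='1' (no match yet)
Bit 8: prefix='11' -> emit 'm', reset
Bit 9: prefix='0' (no match yet)
Bit 10: prefix='01' -> emit 'a', reset
Bit 11: prefix='1' (no match yet)
Bit 12: prefix='11' -> emit 'm', reset

Answer: 0 3 5 7 9 11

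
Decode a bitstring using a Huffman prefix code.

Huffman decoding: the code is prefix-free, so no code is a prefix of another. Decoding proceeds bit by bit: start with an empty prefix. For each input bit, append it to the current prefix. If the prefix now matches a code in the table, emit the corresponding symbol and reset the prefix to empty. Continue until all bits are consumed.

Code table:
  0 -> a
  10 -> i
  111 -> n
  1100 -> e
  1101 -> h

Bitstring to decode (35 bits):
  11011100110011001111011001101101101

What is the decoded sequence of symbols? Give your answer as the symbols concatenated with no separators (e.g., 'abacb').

Answer: heeeniehih

Derivation:
Bit 0: prefix='1' (no match yet)
Bit 1: prefix='11' (no match yet)
Bit 2: prefix='110' (no match yet)
Bit 3: prefix='1101' -> emit 'h', reset
Bit 4: prefix='1' (no match yet)
Bit 5: prefix='11' (no match yet)
Bit 6: prefix='110' (no match yet)
Bit 7: prefix='1100' -> emit 'e', reset
Bit 8: prefix='1' (no match yet)
Bit 9: prefix='11' (no match yet)
Bit 10: prefix='110' (no match yet)
Bit 11: prefix='1100' -> emit 'e', reset
Bit 12: prefix='1' (no match yet)
Bit 13: prefix='11' (no match yet)
Bit 14: prefix='110' (no match yet)
Bit 15: prefix='1100' -> emit 'e', reset
Bit 16: prefix='1' (no match yet)
Bit 17: prefix='11' (no match yet)
Bit 18: prefix='111' -> emit 'n', reset
Bit 19: prefix='1' (no match yet)
Bit 20: prefix='10' -> emit 'i', reset
Bit 21: prefix='1' (no match yet)
Bit 22: prefix='11' (no match yet)
Bit 23: prefix='110' (no match yet)
Bit 24: prefix='1100' -> emit 'e', reset
Bit 25: prefix='1' (no match yet)
Bit 26: prefix='11' (no match yet)
Bit 27: prefix='110' (no match yet)
Bit 28: prefix='1101' -> emit 'h', reset
Bit 29: prefix='1' (no match yet)
Bit 30: prefix='10' -> emit 'i', reset
Bit 31: prefix='1' (no match yet)
Bit 32: prefix='11' (no match yet)
Bit 33: prefix='110' (no match yet)
Bit 34: prefix='1101' -> emit 'h', reset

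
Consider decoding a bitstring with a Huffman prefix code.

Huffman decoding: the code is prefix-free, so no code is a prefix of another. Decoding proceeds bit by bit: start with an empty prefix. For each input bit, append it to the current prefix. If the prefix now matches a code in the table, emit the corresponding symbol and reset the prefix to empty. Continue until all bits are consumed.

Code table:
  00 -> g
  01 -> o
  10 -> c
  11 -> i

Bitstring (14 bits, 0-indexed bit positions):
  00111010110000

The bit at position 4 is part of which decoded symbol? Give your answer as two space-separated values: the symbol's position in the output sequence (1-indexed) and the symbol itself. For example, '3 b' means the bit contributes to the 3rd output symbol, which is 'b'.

Answer: 3 c

Derivation:
Bit 0: prefix='0' (no match yet)
Bit 1: prefix='00' -> emit 'g', reset
Bit 2: prefix='1' (no match yet)
Bit 3: prefix='11' -> emit 'i', reset
Bit 4: prefix='1' (no match yet)
Bit 5: prefix='10' -> emit 'c', reset
Bit 6: prefix='1' (no match yet)
Bit 7: prefix='10' -> emit 'c', reset
Bit 8: prefix='1' (no match yet)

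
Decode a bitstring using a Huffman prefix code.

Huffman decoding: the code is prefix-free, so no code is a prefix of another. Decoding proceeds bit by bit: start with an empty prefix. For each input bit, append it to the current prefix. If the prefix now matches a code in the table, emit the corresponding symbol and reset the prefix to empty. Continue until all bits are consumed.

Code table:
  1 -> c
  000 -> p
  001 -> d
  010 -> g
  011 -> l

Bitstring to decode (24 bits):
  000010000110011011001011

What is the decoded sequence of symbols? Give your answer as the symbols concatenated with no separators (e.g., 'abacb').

Bit 0: prefix='0' (no match yet)
Bit 1: prefix='00' (no match yet)
Bit 2: prefix='000' -> emit 'p', reset
Bit 3: prefix='0' (no match yet)
Bit 4: prefix='01' (no match yet)
Bit 5: prefix='010' -> emit 'g', reset
Bit 6: prefix='0' (no match yet)
Bit 7: prefix='00' (no match yet)
Bit 8: prefix='000' -> emit 'p', reset
Bit 9: prefix='1' -> emit 'c', reset
Bit 10: prefix='1' -> emit 'c', reset
Bit 11: prefix='0' (no match yet)
Bit 12: prefix='00' (no match yet)
Bit 13: prefix='001' -> emit 'd', reset
Bit 14: prefix='1' -> emit 'c', reset
Bit 15: prefix='0' (no match yet)
Bit 16: prefix='01' (no match yet)
Bit 17: prefix='011' -> emit 'l', reset
Bit 18: prefix='0' (no match yet)
Bit 19: prefix='00' (no match yet)
Bit 20: prefix='001' -> emit 'd', reset
Bit 21: prefix='0' (no match yet)
Bit 22: prefix='01' (no match yet)
Bit 23: prefix='011' -> emit 'l', reset

Answer: pgpccdcldl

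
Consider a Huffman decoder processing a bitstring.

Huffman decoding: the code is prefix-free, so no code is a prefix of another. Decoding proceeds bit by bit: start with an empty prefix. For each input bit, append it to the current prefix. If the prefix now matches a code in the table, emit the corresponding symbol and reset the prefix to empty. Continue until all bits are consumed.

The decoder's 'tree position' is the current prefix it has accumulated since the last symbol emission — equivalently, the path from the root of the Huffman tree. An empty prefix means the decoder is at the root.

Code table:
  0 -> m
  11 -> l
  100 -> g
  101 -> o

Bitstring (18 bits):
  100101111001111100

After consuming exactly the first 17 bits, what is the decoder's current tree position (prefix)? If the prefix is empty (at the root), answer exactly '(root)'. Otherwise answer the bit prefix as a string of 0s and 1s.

Bit 0: prefix='1' (no match yet)
Bit 1: prefix='10' (no match yet)
Bit 2: prefix='100' -> emit 'g', reset
Bit 3: prefix='1' (no match yet)
Bit 4: prefix='10' (no match yet)
Bit 5: prefix='101' -> emit 'o', reset
Bit 6: prefix='1' (no match yet)
Bit 7: prefix='11' -> emit 'l', reset
Bit 8: prefix='1' (no match yet)
Bit 9: prefix='10' (no match yet)
Bit 10: prefix='100' -> emit 'g', reset
Bit 11: prefix='1' (no match yet)
Bit 12: prefix='11' -> emit 'l', reset
Bit 13: prefix='1' (no match yet)
Bit 14: prefix='11' -> emit 'l', reset
Bit 15: prefix='1' (no match yet)
Bit 16: prefix='10' (no match yet)

Answer: 10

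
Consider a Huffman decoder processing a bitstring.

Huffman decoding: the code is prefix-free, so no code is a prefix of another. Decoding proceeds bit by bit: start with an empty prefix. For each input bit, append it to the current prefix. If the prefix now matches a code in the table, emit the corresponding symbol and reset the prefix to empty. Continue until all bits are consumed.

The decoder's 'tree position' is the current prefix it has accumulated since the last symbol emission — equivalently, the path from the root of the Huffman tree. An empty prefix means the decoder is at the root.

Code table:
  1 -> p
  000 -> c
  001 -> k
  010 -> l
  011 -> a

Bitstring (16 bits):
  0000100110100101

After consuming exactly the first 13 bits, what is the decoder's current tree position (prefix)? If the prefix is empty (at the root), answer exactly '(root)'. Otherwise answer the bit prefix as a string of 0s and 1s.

Bit 0: prefix='0' (no match yet)
Bit 1: prefix='00' (no match yet)
Bit 2: prefix='000' -> emit 'c', reset
Bit 3: prefix='0' (no match yet)
Bit 4: prefix='01' (no match yet)
Bit 5: prefix='010' -> emit 'l', reset
Bit 6: prefix='0' (no match yet)
Bit 7: prefix='01' (no match yet)
Bit 8: prefix='011' -> emit 'a', reset
Bit 9: prefix='0' (no match yet)
Bit 10: prefix='01' (no match yet)
Bit 11: prefix='010' -> emit 'l', reset
Bit 12: prefix='0' (no match yet)

Answer: 0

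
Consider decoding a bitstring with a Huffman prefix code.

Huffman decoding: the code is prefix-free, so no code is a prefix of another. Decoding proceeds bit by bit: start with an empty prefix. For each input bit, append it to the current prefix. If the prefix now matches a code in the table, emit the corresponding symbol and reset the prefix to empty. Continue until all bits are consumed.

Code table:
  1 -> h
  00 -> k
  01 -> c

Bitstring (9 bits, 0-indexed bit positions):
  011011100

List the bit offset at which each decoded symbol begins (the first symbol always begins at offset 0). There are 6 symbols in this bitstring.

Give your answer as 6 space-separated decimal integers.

Answer: 0 2 3 5 6 7

Derivation:
Bit 0: prefix='0' (no match yet)
Bit 1: prefix='01' -> emit 'c', reset
Bit 2: prefix='1' -> emit 'h', reset
Bit 3: prefix='0' (no match yet)
Bit 4: prefix='01' -> emit 'c', reset
Bit 5: prefix='1' -> emit 'h', reset
Bit 6: prefix='1' -> emit 'h', reset
Bit 7: prefix='0' (no match yet)
Bit 8: prefix='00' -> emit 'k', reset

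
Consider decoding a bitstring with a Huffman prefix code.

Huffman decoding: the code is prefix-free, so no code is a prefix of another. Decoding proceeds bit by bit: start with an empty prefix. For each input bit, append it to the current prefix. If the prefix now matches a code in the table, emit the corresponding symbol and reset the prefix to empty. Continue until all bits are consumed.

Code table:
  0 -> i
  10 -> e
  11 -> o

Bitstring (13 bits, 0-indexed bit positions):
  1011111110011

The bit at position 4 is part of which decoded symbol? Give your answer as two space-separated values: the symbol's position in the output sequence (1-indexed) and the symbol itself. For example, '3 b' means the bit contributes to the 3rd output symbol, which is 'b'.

Answer: 3 o

Derivation:
Bit 0: prefix='1' (no match yet)
Bit 1: prefix='10' -> emit 'e', reset
Bit 2: prefix='1' (no match yet)
Bit 3: prefix='11' -> emit 'o', reset
Bit 4: prefix='1' (no match yet)
Bit 5: prefix='11' -> emit 'o', reset
Bit 6: prefix='1' (no match yet)
Bit 7: prefix='11' -> emit 'o', reset
Bit 8: prefix='1' (no match yet)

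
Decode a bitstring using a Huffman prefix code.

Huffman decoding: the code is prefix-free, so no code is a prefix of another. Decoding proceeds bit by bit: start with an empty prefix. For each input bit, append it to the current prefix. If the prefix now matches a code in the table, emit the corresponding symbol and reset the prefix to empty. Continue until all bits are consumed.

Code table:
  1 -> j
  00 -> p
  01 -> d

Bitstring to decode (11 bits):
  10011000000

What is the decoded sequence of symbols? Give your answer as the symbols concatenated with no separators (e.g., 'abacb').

Bit 0: prefix='1' -> emit 'j', reset
Bit 1: prefix='0' (no match yet)
Bit 2: prefix='00' -> emit 'p', reset
Bit 3: prefix='1' -> emit 'j', reset
Bit 4: prefix='1' -> emit 'j', reset
Bit 5: prefix='0' (no match yet)
Bit 6: prefix='00' -> emit 'p', reset
Bit 7: prefix='0' (no match yet)
Bit 8: prefix='00' -> emit 'p', reset
Bit 9: prefix='0' (no match yet)
Bit 10: prefix='00' -> emit 'p', reset

Answer: jpjjppp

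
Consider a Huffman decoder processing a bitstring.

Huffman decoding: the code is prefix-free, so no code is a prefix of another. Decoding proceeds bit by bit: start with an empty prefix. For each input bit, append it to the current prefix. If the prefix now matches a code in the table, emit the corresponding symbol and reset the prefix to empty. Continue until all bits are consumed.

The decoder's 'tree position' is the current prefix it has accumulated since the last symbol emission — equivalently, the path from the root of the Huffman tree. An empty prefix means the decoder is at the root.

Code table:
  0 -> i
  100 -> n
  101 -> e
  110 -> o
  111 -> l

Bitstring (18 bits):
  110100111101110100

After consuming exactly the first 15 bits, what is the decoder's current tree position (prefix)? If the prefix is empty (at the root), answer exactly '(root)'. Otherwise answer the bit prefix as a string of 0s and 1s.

Bit 0: prefix='1' (no match yet)
Bit 1: prefix='11' (no match yet)
Bit 2: prefix='110' -> emit 'o', reset
Bit 3: prefix='1' (no match yet)
Bit 4: prefix='10' (no match yet)
Bit 5: prefix='100' -> emit 'n', reset
Bit 6: prefix='1' (no match yet)
Bit 7: prefix='11' (no match yet)
Bit 8: prefix='111' -> emit 'l', reset
Bit 9: prefix='1' (no match yet)
Bit 10: prefix='10' (no match yet)
Bit 11: prefix='101' -> emit 'e', reset
Bit 12: prefix='1' (no match yet)
Bit 13: prefix='11' (no match yet)
Bit 14: prefix='110' -> emit 'o', reset

Answer: (root)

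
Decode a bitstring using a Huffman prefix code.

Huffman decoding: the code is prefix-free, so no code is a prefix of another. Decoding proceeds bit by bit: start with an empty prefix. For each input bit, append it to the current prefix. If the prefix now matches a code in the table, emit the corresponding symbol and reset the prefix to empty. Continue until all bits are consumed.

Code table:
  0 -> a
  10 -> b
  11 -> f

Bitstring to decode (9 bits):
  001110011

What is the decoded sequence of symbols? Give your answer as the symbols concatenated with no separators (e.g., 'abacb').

Bit 0: prefix='0' -> emit 'a', reset
Bit 1: prefix='0' -> emit 'a', reset
Bit 2: prefix='1' (no match yet)
Bit 3: prefix='11' -> emit 'f', reset
Bit 4: prefix='1' (no match yet)
Bit 5: prefix='10' -> emit 'b', reset
Bit 6: prefix='0' -> emit 'a', reset
Bit 7: prefix='1' (no match yet)
Bit 8: prefix='11' -> emit 'f', reset

Answer: aafbaf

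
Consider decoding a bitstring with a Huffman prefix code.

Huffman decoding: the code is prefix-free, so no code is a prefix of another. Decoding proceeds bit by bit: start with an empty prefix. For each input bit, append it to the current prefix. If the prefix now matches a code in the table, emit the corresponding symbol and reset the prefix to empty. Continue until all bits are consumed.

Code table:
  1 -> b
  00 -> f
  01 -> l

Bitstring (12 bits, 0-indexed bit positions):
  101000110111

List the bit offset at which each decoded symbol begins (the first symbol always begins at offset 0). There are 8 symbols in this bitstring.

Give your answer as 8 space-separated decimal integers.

Bit 0: prefix='1' -> emit 'b', reset
Bit 1: prefix='0' (no match yet)
Bit 2: prefix='01' -> emit 'l', reset
Bit 3: prefix='0' (no match yet)
Bit 4: prefix='00' -> emit 'f', reset
Bit 5: prefix='0' (no match yet)
Bit 6: prefix='01' -> emit 'l', reset
Bit 7: prefix='1' -> emit 'b', reset
Bit 8: prefix='0' (no match yet)
Bit 9: prefix='01' -> emit 'l', reset
Bit 10: prefix='1' -> emit 'b', reset
Bit 11: prefix='1' -> emit 'b', reset

Answer: 0 1 3 5 7 8 10 11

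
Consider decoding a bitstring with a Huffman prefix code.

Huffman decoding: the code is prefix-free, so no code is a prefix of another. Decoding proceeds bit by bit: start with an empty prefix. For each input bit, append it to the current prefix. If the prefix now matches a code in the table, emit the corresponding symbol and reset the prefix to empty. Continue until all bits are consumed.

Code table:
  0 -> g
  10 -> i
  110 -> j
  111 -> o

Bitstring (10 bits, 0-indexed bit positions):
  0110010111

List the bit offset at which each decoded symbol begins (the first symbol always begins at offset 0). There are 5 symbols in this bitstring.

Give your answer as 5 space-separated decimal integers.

Answer: 0 1 4 5 7

Derivation:
Bit 0: prefix='0' -> emit 'g', reset
Bit 1: prefix='1' (no match yet)
Bit 2: prefix='11' (no match yet)
Bit 3: prefix='110' -> emit 'j', reset
Bit 4: prefix='0' -> emit 'g', reset
Bit 5: prefix='1' (no match yet)
Bit 6: prefix='10' -> emit 'i', reset
Bit 7: prefix='1' (no match yet)
Bit 8: prefix='11' (no match yet)
Bit 9: prefix='111' -> emit 'o', reset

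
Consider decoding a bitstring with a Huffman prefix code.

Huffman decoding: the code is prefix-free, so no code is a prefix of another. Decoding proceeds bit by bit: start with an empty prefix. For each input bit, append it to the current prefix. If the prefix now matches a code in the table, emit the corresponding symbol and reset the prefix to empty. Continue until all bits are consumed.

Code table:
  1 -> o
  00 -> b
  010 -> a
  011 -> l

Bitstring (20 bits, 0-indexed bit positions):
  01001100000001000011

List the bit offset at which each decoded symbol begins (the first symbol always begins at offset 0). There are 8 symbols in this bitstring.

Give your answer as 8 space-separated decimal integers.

Answer: 0 3 6 8 10 12 15 17

Derivation:
Bit 0: prefix='0' (no match yet)
Bit 1: prefix='01' (no match yet)
Bit 2: prefix='010' -> emit 'a', reset
Bit 3: prefix='0' (no match yet)
Bit 4: prefix='01' (no match yet)
Bit 5: prefix='011' -> emit 'l', reset
Bit 6: prefix='0' (no match yet)
Bit 7: prefix='00' -> emit 'b', reset
Bit 8: prefix='0' (no match yet)
Bit 9: prefix='00' -> emit 'b', reset
Bit 10: prefix='0' (no match yet)
Bit 11: prefix='00' -> emit 'b', reset
Bit 12: prefix='0' (no match yet)
Bit 13: prefix='01' (no match yet)
Bit 14: prefix='010' -> emit 'a', reset
Bit 15: prefix='0' (no match yet)
Bit 16: prefix='00' -> emit 'b', reset
Bit 17: prefix='0' (no match yet)
Bit 18: prefix='01' (no match yet)
Bit 19: prefix='011' -> emit 'l', reset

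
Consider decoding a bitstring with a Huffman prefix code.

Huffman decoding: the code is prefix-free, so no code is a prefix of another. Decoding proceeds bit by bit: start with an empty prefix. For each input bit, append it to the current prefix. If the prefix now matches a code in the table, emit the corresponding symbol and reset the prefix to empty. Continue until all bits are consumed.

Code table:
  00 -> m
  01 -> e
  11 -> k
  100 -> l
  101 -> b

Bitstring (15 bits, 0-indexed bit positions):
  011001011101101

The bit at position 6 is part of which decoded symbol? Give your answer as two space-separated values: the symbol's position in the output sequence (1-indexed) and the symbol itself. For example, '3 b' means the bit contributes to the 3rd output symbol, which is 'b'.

Bit 0: prefix='0' (no match yet)
Bit 1: prefix='01' -> emit 'e', reset
Bit 2: prefix='1' (no match yet)
Bit 3: prefix='10' (no match yet)
Bit 4: prefix='100' -> emit 'l', reset
Bit 5: prefix='1' (no match yet)
Bit 6: prefix='10' (no match yet)
Bit 7: prefix='101' -> emit 'b', reset
Bit 8: prefix='1' (no match yet)
Bit 9: prefix='11' -> emit 'k', reset
Bit 10: prefix='0' (no match yet)

Answer: 3 b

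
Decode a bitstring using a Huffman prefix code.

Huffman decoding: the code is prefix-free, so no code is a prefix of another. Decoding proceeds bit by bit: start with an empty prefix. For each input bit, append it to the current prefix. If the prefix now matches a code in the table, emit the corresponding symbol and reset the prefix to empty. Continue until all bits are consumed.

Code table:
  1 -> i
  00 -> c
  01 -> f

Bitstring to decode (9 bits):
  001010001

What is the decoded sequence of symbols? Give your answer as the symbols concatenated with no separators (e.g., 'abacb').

Bit 0: prefix='0' (no match yet)
Bit 1: prefix='00' -> emit 'c', reset
Bit 2: prefix='1' -> emit 'i', reset
Bit 3: prefix='0' (no match yet)
Bit 4: prefix='01' -> emit 'f', reset
Bit 5: prefix='0' (no match yet)
Bit 6: prefix='00' -> emit 'c', reset
Bit 7: prefix='0' (no match yet)
Bit 8: prefix='01' -> emit 'f', reset

Answer: cifcf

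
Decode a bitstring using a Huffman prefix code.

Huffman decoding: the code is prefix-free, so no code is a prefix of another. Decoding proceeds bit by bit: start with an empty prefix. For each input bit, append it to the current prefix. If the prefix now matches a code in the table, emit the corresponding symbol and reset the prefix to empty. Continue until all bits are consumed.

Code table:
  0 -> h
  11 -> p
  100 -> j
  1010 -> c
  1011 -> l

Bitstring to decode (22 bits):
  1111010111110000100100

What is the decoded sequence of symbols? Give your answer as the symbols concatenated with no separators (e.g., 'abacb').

Answer: pphlpjhhjj

Derivation:
Bit 0: prefix='1' (no match yet)
Bit 1: prefix='11' -> emit 'p', reset
Bit 2: prefix='1' (no match yet)
Bit 3: prefix='11' -> emit 'p', reset
Bit 4: prefix='0' -> emit 'h', reset
Bit 5: prefix='1' (no match yet)
Bit 6: prefix='10' (no match yet)
Bit 7: prefix='101' (no match yet)
Bit 8: prefix='1011' -> emit 'l', reset
Bit 9: prefix='1' (no match yet)
Bit 10: prefix='11' -> emit 'p', reset
Bit 11: prefix='1' (no match yet)
Bit 12: prefix='10' (no match yet)
Bit 13: prefix='100' -> emit 'j', reset
Bit 14: prefix='0' -> emit 'h', reset
Bit 15: prefix='0' -> emit 'h', reset
Bit 16: prefix='1' (no match yet)
Bit 17: prefix='10' (no match yet)
Bit 18: prefix='100' -> emit 'j', reset
Bit 19: prefix='1' (no match yet)
Bit 20: prefix='10' (no match yet)
Bit 21: prefix='100' -> emit 'j', reset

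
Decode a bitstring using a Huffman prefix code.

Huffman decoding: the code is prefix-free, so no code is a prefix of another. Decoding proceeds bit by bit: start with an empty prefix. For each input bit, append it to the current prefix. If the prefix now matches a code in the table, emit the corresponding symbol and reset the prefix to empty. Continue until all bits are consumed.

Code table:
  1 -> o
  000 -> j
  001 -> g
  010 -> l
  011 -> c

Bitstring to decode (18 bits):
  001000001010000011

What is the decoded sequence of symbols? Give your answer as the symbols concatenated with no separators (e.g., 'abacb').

Bit 0: prefix='0' (no match yet)
Bit 1: prefix='00' (no match yet)
Bit 2: prefix='001' -> emit 'g', reset
Bit 3: prefix='0' (no match yet)
Bit 4: prefix='00' (no match yet)
Bit 5: prefix='000' -> emit 'j', reset
Bit 6: prefix='0' (no match yet)
Bit 7: prefix='00' (no match yet)
Bit 8: prefix='001' -> emit 'g', reset
Bit 9: prefix='0' (no match yet)
Bit 10: prefix='01' (no match yet)
Bit 11: prefix='010' -> emit 'l', reset
Bit 12: prefix='0' (no match yet)
Bit 13: prefix='00' (no match yet)
Bit 14: prefix='000' -> emit 'j', reset
Bit 15: prefix='0' (no match yet)
Bit 16: prefix='01' (no match yet)
Bit 17: prefix='011' -> emit 'c', reset

Answer: gjgljc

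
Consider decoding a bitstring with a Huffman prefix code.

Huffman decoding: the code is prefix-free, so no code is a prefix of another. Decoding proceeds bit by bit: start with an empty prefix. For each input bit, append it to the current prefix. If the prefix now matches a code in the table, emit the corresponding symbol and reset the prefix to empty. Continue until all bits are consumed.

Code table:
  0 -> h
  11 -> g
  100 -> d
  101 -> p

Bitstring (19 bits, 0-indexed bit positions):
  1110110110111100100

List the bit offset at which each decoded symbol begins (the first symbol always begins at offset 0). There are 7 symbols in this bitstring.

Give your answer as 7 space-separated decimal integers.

Answer: 0 2 5 8 11 13 16

Derivation:
Bit 0: prefix='1' (no match yet)
Bit 1: prefix='11' -> emit 'g', reset
Bit 2: prefix='1' (no match yet)
Bit 3: prefix='10' (no match yet)
Bit 4: prefix='101' -> emit 'p', reset
Bit 5: prefix='1' (no match yet)
Bit 6: prefix='10' (no match yet)
Bit 7: prefix='101' -> emit 'p', reset
Bit 8: prefix='1' (no match yet)
Bit 9: prefix='10' (no match yet)
Bit 10: prefix='101' -> emit 'p', reset
Bit 11: prefix='1' (no match yet)
Bit 12: prefix='11' -> emit 'g', reset
Bit 13: prefix='1' (no match yet)
Bit 14: prefix='10' (no match yet)
Bit 15: prefix='100' -> emit 'd', reset
Bit 16: prefix='1' (no match yet)
Bit 17: prefix='10' (no match yet)
Bit 18: prefix='100' -> emit 'd', reset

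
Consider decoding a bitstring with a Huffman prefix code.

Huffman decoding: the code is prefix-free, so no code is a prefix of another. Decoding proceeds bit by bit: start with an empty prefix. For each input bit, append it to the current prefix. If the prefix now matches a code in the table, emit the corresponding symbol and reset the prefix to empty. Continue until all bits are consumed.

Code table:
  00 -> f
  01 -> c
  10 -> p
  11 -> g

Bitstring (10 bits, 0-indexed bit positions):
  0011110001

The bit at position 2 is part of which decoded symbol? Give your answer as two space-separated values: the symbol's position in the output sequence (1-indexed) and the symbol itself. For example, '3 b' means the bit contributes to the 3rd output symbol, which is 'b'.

Bit 0: prefix='0' (no match yet)
Bit 1: prefix='00' -> emit 'f', reset
Bit 2: prefix='1' (no match yet)
Bit 3: prefix='11' -> emit 'g', reset
Bit 4: prefix='1' (no match yet)
Bit 5: prefix='11' -> emit 'g', reset
Bit 6: prefix='0' (no match yet)

Answer: 2 g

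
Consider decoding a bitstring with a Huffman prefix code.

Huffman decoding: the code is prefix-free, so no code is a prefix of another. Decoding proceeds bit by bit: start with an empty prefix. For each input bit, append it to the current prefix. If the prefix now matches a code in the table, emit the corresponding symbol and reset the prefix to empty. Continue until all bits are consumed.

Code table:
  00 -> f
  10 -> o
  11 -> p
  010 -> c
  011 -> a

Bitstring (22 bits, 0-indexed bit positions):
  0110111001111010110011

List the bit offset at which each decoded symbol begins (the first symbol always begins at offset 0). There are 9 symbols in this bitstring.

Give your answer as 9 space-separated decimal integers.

Answer: 0 3 6 8 11 13 16 18 20

Derivation:
Bit 0: prefix='0' (no match yet)
Bit 1: prefix='01' (no match yet)
Bit 2: prefix='011' -> emit 'a', reset
Bit 3: prefix='0' (no match yet)
Bit 4: prefix='01' (no match yet)
Bit 5: prefix='011' -> emit 'a', reset
Bit 6: prefix='1' (no match yet)
Bit 7: prefix='10' -> emit 'o', reset
Bit 8: prefix='0' (no match yet)
Bit 9: prefix='01' (no match yet)
Bit 10: prefix='011' -> emit 'a', reset
Bit 11: prefix='1' (no match yet)
Bit 12: prefix='11' -> emit 'p', reset
Bit 13: prefix='0' (no match yet)
Bit 14: prefix='01' (no match yet)
Bit 15: prefix='010' -> emit 'c', reset
Bit 16: prefix='1' (no match yet)
Bit 17: prefix='11' -> emit 'p', reset
Bit 18: prefix='0' (no match yet)
Bit 19: prefix='00' -> emit 'f', reset
Bit 20: prefix='1' (no match yet)
Bit 21: prefix='11' -> emit 'p', reset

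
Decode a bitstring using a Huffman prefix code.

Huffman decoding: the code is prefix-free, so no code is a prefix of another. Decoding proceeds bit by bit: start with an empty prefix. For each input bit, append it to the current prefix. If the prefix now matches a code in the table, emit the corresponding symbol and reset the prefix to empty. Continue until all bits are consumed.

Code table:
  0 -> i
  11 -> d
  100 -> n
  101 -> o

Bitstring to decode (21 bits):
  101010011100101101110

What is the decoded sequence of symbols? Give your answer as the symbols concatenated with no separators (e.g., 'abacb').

Bit 0: prefix='1' (no match yet)
Bit 1: prefix='10' (no match yet)
Bit 2: prefix='101' -> emit 'o', reset
Bit 3: prefix='0' -> emit 'i', reset
Bit 4: prefix='1' (no match yet)
Bit 5: prefix='10' (no match yet)
Bit 6: prefix='100' -> emit 'n', reset
Bit 7: prefix='1' (no match yet)
Bit 8: prefix='11' -> emit 'd', reset
Bit 9: prefix='1' (no match yet)
Bit 10: prefix='10' (no match yet)
Bit 11: prefix='100' -> emit 'n', reset
Bit 12: prefix='1' (no match yet)
Bit 13: prefix='10' (no match yet)
Bit 14: prefix='101' -> emit 'o', reset
Bit 15: prefix='1' (no match yet)
Bit 16: prefix='10' (no match yet)
Bit 17: prefix='101' -> emit 'o', reset
Bit 18: prefix='1' (no match yet)
Bit 19: prefix='11' -> emit 'd', reset
Bit 20: prefix='0' -> emit 'i', reset

Answer: oindnoodi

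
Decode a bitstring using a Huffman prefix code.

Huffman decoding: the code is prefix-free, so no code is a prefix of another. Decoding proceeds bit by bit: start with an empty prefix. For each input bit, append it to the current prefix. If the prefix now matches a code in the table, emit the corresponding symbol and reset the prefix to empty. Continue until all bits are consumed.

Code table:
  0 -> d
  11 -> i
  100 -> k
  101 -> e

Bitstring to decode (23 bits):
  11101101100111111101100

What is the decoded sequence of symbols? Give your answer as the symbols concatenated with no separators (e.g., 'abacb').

Answer: ieekiiiek

Derivation:
Bit 0: prefix='1' (no match yet)
Bit 1: prefix='11' -> emit 'i', reset
Bit 2: prefix='1' (no match yet)
Bit 3: prefix='10' (no match yet)
Bit 4: prefix='101' -> emit 'e', reset
Bit 5: prefix='1' (no match yet)
Bit 6: prefix='10' (no match yet)
Bit 7: prefix='101' -> emit 'e', reset
Bit 8: prefix='1' (no match yet)
Bit 9: prefix='10' (no match yet)
Bit 10: prefix='100' -> emit 'k', reset
Bit 11: prefix='1' (no match yet)
Bit 12: prefix='11' -> emit 'i', reset
Bit 13: prefix='1' (no match yet)
Bit 14: prefix='11' -> emit 'i', reset
Bit 15: prefix='1' (no match yet)
Bit 16: prefix='11' -> emit 'i', reset
Bit 17: prefix='1' (no match yet)
Bit 18: prefix='10' (no match yet)
Bit 19: prefix='101' -> emit 'e', reset
Bit 20: prefix='1' (no match yet)
Bit 21: prefix='10' (no match yet)
Bit 22: prefix='100' -> emit 'k', reset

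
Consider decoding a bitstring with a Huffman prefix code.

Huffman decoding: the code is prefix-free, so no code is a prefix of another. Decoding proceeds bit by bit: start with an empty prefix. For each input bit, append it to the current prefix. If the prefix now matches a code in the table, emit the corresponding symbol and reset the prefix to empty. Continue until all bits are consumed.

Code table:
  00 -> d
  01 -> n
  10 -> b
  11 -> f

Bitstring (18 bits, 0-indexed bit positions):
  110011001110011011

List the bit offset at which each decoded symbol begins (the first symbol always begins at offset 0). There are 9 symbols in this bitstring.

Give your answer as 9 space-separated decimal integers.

Answer: 0 2 4 6 8 10 12 14 16

Derivation:
Bit 0: prefix='1' (no match yet)
Bit 1: prefix='11' -> emit 'f', reset
Bit 2: prefix='0' (no match yet)
Bit 3: prefix='00' -> emit 'd', reset
Bit 4: prefix='1' (no match yet)
Bit 5: prefix='11' -> emit 'f', reset
Bit 6: prefix='0' (no match yet)
Bit 7: prefix='00' -> emit 'd', reset
Bit 8: prefix='1' (no match yet)
Bit 9: prefix='11' -> emit 'f', reset
Bit 10: prefix='1' (no match yet)
Bit 11: prefix='10' -> emit 'b', reset
Bit 12: prefix='0' (no match yet)
Bit 13: prefix='01' -> emit 'n', reset
Bit 14: prefix='1' (no match yet)
Bit 15: prefix='10' -> emit 'b', reset
Bit 16: prefix='1' (no match yet)
Bit 17: prefix='11' -> emit 'f', reset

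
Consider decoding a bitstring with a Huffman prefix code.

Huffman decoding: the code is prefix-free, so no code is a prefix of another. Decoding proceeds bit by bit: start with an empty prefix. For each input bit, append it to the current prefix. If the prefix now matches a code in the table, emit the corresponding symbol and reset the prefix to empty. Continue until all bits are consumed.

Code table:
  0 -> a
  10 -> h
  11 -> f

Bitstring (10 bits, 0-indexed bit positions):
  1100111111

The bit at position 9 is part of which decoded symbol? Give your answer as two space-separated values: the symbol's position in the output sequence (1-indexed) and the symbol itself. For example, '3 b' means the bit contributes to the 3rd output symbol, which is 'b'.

Bit 0: prefix='1' (no match yet)
Bit 1: prefix='11' -> emit 'f', reset
Bit 2: prefix='0' -> emit 'a', reset
Bit 3: prefix='0' -> emit 'a', reset
Bit 4: prefix='1' (no match yet)
Bit 5: prefix='11' -> emit 'f', reset
Bit 6: prefix='1' (no match yet)
Bit 7: prefix='11' -> emit 'f', reset
Bit 8: prefix='1' (no match yet)
Bit 9: prefix='11' -> emit 'f', reset

Answer: 6 f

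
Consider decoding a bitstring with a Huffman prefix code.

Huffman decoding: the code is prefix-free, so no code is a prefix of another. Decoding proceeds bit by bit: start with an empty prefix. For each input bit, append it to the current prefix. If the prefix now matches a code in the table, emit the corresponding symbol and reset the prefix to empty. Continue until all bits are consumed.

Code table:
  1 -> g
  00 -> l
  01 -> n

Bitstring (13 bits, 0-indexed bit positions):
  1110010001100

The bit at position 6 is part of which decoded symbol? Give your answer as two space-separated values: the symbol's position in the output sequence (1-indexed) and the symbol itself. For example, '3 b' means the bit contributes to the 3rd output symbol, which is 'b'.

Answer: 6 l

Derivation:
Bit 0: prefix='1' -> emit 'g', reset
Bit 1: prefix='1' -> emit 'g', reset
Bit 2: prefix='1' -> emit 'g', reset
Bit 3: prefix='0' (no match yet)
Bit 4: prefix='00' -> emit 'l', reset
Bit 5: prefix='1' -> emit 'g', reset
Bit 6: prefix='0' (no match yet)
Bit 7: prefix='00' -> emit 'l', reset
Bit 8: prefix='0' (no match yet)
Bit 9: prefix='01' -> emit 'n', reset
Bit 10: prefix='1' -> emit 'g', reset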